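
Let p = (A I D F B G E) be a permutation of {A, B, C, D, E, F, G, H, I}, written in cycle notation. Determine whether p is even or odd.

even

The cycle lengths are 7, 1, 1.
A cycle of length ℓ contributes ℓ−1 transpositions, so p is a product of 6 transpositions — even.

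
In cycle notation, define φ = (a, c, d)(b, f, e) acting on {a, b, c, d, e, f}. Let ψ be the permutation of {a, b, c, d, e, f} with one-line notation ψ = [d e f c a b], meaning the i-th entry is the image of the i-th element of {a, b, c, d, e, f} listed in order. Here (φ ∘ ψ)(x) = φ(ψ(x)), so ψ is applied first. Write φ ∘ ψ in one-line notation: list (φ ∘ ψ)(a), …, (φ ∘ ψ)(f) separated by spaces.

a b e d c f

(φ ∘ ψ)(x) = φ(ψ(x)). Computing each image: φ(ψ(a)) = φ(d) = a, φ(ψ(b)) = φ(e) = b, φ(ψ(c)) = φ(f) = e, φ(ψ(d)) = φ(c) = d, φ(ψ(e)) = φ(a) = c, φ(ψ(f)) = φ(b) = f.
Hence φ ∘ ψ = [a b e d c f].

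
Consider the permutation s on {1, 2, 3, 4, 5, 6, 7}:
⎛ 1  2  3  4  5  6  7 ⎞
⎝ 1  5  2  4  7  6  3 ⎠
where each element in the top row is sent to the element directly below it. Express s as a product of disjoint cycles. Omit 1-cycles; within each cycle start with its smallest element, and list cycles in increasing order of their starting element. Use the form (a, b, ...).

Start at 2 and follow images: 2 → 5 → 7 → 3 → 2, giving the cycle (2, 5, 7, 3).
Repeating from the next unused element and collecting all non-trivial cycles gives (2, 5, 7, 3).

(2, 5, 7, 3)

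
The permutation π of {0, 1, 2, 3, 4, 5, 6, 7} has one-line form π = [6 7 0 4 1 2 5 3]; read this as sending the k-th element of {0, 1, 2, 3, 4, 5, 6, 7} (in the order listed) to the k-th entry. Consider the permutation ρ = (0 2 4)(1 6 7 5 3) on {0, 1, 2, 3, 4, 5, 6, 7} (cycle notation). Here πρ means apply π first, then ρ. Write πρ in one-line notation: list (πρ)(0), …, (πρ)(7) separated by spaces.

7 5 2 0 6 4 3 1

(πρ)(x) = ρ(π(x)). Computing each image: ρ(π(0)) = ρ(6) = 7, ρ(π(1)) = ρ(7) = 5, ρ(π(2)) = ρ(0) = 2, ρ(π(3)) = ρ(4) = 0, ρ(π(4)) = ρ(1) = 6, ρ(π(5)) = ρ(2) = 4, ρ(π(6)) = ρ(5) = 3, ρ(π(7)) = ρ(3) = 1.
Hence πρ = [7 5 2 0 6 4 3 1].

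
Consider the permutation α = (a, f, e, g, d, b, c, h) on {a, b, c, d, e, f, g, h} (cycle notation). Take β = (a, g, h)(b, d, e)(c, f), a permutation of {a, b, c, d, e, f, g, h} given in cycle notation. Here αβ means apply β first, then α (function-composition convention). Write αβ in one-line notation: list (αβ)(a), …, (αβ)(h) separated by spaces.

Chase each element through β then α: a → g → d; b → d → b; c → f → e; d → e → g; e → b → c; f → c → h; g → h → a; h → a → f.
Collecting the images, αβ = [d b e g c h a f].

d b e g c h a f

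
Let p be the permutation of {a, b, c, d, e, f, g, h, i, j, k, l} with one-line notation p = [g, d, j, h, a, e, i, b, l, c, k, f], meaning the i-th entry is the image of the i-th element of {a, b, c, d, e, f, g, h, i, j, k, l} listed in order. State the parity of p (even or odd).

In disjoint-cycle form the cycle lengths are 6, 3, 2, 1.
A cycle is odd iff its length is even; p has 2 even-length cycles, so sgn(p) = (−1)^2 and p is even.

even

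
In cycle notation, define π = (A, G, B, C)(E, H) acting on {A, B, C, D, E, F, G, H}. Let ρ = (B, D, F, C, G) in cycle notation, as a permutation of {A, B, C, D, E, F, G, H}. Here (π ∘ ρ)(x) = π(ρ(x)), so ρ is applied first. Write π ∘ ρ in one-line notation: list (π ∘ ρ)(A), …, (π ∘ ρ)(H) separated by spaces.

G D B F H A C E

(π ∘ ρ)(x) = π(ρ(x)). Computing each image: π(ρ(A)) = π(A) = G, π(ρ(B)) = π(D) = D, π(ρ(C)) = π(G) = B, π(ρ(D)) = π(F) = F, π(ρ(E)) = π(E) = H, π(ρ(F)) = π(C) = A, π(ρ(G)) = π(B) = C, π(ρ(H)) = π(H) = E.
Hence π ∘ ρ = [G D B F H A C E].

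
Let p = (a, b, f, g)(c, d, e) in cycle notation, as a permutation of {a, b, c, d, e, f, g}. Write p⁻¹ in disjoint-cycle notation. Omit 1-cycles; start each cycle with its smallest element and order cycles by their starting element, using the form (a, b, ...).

(a, g, f, b)(c, e, d)

The inverse reverses each cycle.
Reversing each cycle of p and rotating so the smallest element leads gives (a, g, f, b)(c, e, d).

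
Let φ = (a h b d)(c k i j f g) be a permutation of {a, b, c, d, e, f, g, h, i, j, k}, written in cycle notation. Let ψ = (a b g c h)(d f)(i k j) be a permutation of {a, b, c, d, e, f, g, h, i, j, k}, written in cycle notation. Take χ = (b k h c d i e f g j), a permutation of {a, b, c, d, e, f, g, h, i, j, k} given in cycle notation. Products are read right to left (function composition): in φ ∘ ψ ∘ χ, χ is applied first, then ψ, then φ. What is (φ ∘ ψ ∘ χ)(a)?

d

(φ ∘ ψ ∘ χ)(a) = φ(ψ(χ(a))). χ(a) = a, then ψ(a) = b, then φ(b) = d, so the result is d.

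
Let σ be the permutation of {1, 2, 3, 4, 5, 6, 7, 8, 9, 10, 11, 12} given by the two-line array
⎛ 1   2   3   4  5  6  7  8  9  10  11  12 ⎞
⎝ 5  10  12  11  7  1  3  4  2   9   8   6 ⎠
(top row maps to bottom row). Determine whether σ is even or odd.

In disjoint-cycle form the cycle lengths are 6, 3, 3.
A cycle is odd iff its length is even; σ has 1 even-length cycle, so sgn(σ) = (−1)^1 and σ is odd.

odd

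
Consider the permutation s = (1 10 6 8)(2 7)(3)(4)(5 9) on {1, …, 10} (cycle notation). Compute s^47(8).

6

8 lies in the 4-cycle (1 10 6 8).
Powers repeat with period 4 on this cycle, and 47 mod 4 = 3, so s^47(8) = s^3(8).
Stepping 3 places around the cycle: 8 → 1 → 10 → 6.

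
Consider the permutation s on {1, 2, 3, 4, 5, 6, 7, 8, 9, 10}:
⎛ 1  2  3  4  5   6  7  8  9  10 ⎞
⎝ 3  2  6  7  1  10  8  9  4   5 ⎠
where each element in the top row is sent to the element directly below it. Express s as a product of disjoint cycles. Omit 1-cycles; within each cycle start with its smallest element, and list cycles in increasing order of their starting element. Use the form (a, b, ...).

From 1: 1 → 3 → 6 → 10 → 5 → 1, closing the cycle (1, 3, 6, 10, 5).
Repeating from the next unused element and collecting all non-trivial cycles gives (1, 3, 6, 10, 5)(4, 7, 8, 9).

(1, 3, 6, 10, 5)(4, 7, 8, 9)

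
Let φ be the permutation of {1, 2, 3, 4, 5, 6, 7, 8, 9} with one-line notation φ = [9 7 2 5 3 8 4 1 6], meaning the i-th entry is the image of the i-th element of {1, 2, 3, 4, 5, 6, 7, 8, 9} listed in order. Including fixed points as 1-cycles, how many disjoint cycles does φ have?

The cycle decomposition is (1 9 6 8)(2 7 4 5 3), which has 2 cycles (counting 1-cycles).

2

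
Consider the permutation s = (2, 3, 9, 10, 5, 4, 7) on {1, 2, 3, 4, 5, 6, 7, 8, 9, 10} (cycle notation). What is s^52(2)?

2 lies in the 7-cycle (2, 3, 9, 10, 5, 4, 7).
Since the cycle has length 7, s^52 acts on it the same as s^3 (52 mod 7 = 3).
Stepping 3 places around the cycle: 2 → 3 → 9 → 10.

10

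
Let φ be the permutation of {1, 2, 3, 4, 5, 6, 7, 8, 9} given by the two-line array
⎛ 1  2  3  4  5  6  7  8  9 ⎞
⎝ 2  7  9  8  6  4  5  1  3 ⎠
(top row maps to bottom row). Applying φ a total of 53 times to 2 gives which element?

4

Tracing 2 → 7 → … returns to 2 after 7 steps, so 2 lies in a 7-cycle (1, 2, 7, 5, 6, 4, 8).
On a 7-cycle, φ^7 is the identity, so φ^53 = φ^4 there (53 ≡ 4 mod 7).
Advancing 4 steps from 2: 2 → 7 → 5 → 6 → 4.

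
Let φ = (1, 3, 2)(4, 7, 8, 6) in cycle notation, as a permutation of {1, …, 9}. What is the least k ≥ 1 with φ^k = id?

12

The cycle type of φ is (4, 3, 1, 1).
The order of φ is the least common multiple of its cycle lengths: lcm(4, 3) = 12.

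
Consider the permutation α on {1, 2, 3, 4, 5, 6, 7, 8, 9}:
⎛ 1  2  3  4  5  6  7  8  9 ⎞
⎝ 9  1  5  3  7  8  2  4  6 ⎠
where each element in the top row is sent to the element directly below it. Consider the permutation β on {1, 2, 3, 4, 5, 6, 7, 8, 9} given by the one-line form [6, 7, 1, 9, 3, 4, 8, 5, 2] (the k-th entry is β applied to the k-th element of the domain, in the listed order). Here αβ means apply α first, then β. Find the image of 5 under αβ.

8

First apply α: α(5) = 7, then β(7) = 8. Thus (αβ)(5) = 8.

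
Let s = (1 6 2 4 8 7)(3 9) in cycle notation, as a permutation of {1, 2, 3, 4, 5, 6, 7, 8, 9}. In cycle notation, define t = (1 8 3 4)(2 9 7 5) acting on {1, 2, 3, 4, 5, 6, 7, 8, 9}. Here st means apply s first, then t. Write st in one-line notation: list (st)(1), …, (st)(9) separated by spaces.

(st)(x) = t(s(x)). Computing each image: t(s(1)) = t(6) = 6, t(s(2)) = t(4) = 1, t(s(3)) = t(9) = 7, t(s(4)) = t(8) = 3, t(s(5)) = t(5) = 2, t(s(6)) = t(2) = 9, t(s(7)) = t(1) = 8, t(s(8)) = t(7) = 5, t(s(9)) = t(3) = 4.
Hence st = [6 1 7 3 2 9 8 5 4].

6 1 7 3 2 9 8 5 4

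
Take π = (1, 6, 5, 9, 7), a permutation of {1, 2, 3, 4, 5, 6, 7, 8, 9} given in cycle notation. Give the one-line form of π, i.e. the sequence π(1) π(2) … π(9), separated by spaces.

Image by image: 1→6, 2→2, 3→3, 4→4, 5→9, 6→5, 7→1, 8→8, 9→7.
So the one-line form is 6 2 3 4 9 5 1 8 7.

6 2 3 4 9 5 1 8 7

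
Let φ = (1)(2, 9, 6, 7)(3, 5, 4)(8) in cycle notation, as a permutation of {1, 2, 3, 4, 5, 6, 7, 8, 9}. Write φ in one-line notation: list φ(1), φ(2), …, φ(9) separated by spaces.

1 9 5 3 4 7 2 8 6

Each element maps to the next entry in its cycle (wrapping to the front): 1→1, 2→9, 3→5, 4→3, 5→4, 6→7, 7→2, 8→8, 9→6.
Listing these in domain order gives 1 9 5 3 4 7 2 8 6.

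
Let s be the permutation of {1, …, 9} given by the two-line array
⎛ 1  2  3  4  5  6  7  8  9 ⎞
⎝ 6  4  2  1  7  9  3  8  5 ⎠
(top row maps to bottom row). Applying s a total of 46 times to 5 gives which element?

6

Tracing 5 → 7 → … returns to 5 after 8 steps, so 5 lies in an 8-cycle (1, 6, 9, 5, 7, 3, 2, 4).
Powers repeat with period 8 on this cycle, and 46 mod 8 = 6, so s^46(5) = s^6(5).
Stepping 6 places around the cycle: 5 → 7 → 3 → 2 → 4 → 1 → 6.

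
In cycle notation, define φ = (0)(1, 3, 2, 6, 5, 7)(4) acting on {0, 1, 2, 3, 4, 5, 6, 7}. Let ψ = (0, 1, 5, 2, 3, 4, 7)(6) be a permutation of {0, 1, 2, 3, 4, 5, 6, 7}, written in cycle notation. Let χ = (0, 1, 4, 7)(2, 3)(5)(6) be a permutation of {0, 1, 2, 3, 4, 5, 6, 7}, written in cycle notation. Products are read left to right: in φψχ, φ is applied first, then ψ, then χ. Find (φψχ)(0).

4

Chase 0: φ(0) = 0; ψ(0) = 1; χ(1) = 4. Hence (φψχ)(0) = 4.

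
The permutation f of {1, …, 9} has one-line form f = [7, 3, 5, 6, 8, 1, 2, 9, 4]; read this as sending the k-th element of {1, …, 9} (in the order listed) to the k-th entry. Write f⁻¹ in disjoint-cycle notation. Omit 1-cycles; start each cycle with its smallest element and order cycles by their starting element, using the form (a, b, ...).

The cycle decomposition of f is (1, 7, 2, 3, 5, 8, 9, 4, 6).
The inverse reverses every cycle; in canonical form, f⁻¹ = (1, 6, 4, 9, 8, 5, 3, 2, 7).

(1, 6, 4, 9, 8, 5, 3, 2, 7)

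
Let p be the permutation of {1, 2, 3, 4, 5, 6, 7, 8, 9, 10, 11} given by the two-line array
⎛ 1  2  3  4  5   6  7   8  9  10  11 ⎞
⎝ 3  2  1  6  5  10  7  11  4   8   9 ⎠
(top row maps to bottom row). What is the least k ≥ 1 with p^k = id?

Writing p as disjoint cycles, the cycle lengths are 6, 2, 1, 1, 1.
Since disjoint cycles commute, ord(p) = lcm(6, 2) = 6.

6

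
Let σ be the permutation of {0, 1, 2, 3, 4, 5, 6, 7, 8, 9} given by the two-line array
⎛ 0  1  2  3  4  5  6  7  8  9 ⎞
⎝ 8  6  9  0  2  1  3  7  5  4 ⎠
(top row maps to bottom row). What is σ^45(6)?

Tracing 6 → 3 → … returns to 6 after 6 steps, so 6 lies in a 6-cycle (0 8 5 1 6 3).
Since the cycle has length 6, σ^45 acts on it the same as σ^3 (45 mod 6 = 3).
Stepping 3 places around the cycle: 6 → 3 → 0 → 8.

8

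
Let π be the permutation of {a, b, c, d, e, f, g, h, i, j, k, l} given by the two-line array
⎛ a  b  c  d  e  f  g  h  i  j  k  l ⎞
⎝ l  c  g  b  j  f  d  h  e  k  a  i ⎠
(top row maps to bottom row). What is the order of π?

12

Writing π as disjoint cycles, the cycle lengths are 6, 4, 1, 1.
The order is lcm(6, 4) = 12.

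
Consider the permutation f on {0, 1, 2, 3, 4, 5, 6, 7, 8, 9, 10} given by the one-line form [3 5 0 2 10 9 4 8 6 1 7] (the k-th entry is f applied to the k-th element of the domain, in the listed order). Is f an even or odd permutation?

even

In disjoint-cycle form the cycle lengths are 5, 3, 3.
A cycle of length ℓ contributes ℓ−1 transpositions, so f is a product of 4 + 2 + 2 = 8 transpositions — even.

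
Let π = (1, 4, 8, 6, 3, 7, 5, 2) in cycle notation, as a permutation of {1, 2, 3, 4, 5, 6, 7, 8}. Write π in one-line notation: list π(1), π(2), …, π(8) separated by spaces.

Reading each image from the cycles: 1↦4, 2↦1, 3↦7, 4↦8, 5↦2, 6↦3, 7↦5, 8↦6.
So the one-line form is 4 1 7 8 2 3 5 6.

4 1 7 8 2 3 5 6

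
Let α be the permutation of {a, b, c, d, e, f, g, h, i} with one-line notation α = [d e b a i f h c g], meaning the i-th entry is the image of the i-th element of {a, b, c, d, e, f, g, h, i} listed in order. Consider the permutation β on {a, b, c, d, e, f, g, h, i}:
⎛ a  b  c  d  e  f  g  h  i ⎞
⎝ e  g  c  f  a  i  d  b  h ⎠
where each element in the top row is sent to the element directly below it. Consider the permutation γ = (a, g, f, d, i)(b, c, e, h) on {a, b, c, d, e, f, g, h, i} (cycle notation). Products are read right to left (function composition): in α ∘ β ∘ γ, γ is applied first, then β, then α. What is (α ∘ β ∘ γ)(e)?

e

Chase e: γ(e) = h; β(h) = b; α(b) = e. Hence (α ∘ β ∘ γ)(e) = e.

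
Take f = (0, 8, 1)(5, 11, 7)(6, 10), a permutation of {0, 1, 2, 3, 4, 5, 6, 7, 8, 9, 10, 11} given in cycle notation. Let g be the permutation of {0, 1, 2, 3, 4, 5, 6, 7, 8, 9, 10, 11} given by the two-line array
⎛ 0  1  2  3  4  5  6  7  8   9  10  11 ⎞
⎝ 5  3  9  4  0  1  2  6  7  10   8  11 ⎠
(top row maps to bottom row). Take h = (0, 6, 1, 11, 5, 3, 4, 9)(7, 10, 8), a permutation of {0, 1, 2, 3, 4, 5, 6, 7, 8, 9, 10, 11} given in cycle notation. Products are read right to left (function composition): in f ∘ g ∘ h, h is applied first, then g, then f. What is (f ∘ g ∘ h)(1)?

7

Apply the permutations in order: h(1) = 11, then g(11) = 11, then f(11) = 7. So (f ∘ g ∘ h)(1) = 7.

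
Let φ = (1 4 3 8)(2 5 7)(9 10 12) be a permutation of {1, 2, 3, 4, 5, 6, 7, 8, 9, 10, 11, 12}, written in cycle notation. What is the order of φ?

The cycle type of φ is (4, 3, 3, 1, 1).
Since disjoint cycles commute, ord(φ) = lcm(4, 3, 3) = 12.

12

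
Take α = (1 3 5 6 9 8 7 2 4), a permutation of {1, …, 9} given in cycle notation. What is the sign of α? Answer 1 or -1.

The cycle lengths are 9.
A cycle of length ℓ contributes ℓ−1 transpositions, so α is a product of 8 transpositions — even.

1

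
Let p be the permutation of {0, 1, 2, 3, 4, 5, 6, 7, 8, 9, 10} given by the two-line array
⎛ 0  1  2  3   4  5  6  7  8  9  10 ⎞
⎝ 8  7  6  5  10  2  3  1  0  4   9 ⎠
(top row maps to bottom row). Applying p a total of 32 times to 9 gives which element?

Tracing 9 → 4 → … returns to 9 after 3 steps, so 9 lies in a 3-cycle (4, 10, 9).
Powers repeat with period 3 on this cycle, and 32 mod 3 = 2, so p^32(9) = p^2(9).
Advancing 2 steps from 9: 9 → 4 → 10.

10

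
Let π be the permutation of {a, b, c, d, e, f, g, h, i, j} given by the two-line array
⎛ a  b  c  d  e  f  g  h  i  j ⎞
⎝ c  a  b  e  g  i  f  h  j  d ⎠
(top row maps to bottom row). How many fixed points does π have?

1

The fixed points (elements with π(x) = x) are {h}, so there is 1.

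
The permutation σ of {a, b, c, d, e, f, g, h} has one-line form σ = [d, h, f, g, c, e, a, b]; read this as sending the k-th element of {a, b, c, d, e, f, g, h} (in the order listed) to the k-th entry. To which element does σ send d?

g

d is element number 4 of the domain, and entry number 4 of the one-line form is g, so σ(d) = g.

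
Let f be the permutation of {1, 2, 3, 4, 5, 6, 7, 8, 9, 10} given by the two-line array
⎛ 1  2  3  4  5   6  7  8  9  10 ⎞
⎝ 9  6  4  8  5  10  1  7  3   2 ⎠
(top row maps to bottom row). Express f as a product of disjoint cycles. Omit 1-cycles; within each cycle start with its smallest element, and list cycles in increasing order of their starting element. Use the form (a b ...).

Iterating f from 1 gives 1 → 9 → 3 → 4 → 8 → 7 → 1; that is the 6-cycle (1 9 3 4 8 7).
Continuing from each remaining unvisited element yields (1 9 3 4 8 7)(2 6 10).

(1 9 3 4 8 7)(2 6 10)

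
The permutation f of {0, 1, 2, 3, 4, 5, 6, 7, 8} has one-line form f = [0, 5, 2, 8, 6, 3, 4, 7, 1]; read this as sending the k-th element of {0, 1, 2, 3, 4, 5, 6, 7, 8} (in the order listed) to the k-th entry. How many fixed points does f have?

The fixed points (elements with f(x) = x) are {0, 2, 7}, so there are 3.

3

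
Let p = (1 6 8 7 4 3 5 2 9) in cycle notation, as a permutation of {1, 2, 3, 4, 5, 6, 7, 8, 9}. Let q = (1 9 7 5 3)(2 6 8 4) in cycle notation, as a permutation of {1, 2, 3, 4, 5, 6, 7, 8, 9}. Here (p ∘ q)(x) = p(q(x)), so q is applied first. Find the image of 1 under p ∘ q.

1

First apply q: q(1) = 9, then p(9) = 1. Thus (p ∘ q)(1) = 1.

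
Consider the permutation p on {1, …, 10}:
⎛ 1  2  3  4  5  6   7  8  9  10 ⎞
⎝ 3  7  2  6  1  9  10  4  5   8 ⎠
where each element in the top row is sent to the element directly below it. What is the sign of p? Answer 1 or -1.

-1

In disjoint-cycle form the cycle lengths are 10.
A cycle of length ℓ contributes ℓ−1 transpositions, so p is a product of 9 transpositions — odd.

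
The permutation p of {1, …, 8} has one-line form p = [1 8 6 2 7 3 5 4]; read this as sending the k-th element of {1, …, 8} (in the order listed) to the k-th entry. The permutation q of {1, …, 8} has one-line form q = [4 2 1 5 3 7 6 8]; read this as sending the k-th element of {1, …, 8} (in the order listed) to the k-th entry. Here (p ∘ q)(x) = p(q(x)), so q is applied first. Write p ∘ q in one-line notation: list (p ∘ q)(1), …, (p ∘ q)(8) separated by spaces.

2 8 1 7 6 5 3 4

(p ∘ q)(x) = p(q(x)). Computing each image: p(q(1)) = p(4) = 2, p(q(2)) = p(2) = 8, p(q(3)) = p(1) = 1, p(q(4)) = p(5) = 7, p(q(5)) = p(3) = 6, p(q(6)) = p(7) = 5, p(q(7)) = p(6) = 3, p(q(8)) = p(8) = 4.
Hence p ∘ q = [2 8 1 7 6 5 3 4].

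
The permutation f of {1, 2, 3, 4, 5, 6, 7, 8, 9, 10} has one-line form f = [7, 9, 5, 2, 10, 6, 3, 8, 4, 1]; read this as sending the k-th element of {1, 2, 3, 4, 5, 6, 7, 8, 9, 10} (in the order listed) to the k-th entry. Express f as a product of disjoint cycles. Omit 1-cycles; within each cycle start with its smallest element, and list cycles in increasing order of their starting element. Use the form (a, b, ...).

(1, 7, 3, 5, 10)(2, 9, 4)

From 1: 1 → 7 → 3 → 5 → 10 → 1, closing the cycle (1, 7, 3, 5, 10).
Repeating from the next unused element and collecting all non-trivial cycles gives (1, 7, 3, 5, 10)(2, 9, 4).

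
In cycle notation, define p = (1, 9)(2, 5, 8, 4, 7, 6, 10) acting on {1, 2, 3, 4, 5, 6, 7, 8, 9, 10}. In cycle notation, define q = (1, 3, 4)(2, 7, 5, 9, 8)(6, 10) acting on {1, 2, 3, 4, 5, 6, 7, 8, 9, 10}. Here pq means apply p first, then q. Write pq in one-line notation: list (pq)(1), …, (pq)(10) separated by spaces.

8 9 4 5 2 6 10 1 3 7

(pq)(x) = q(p(x)). Computing each image: q(p(1)) = q(9) = 8, q(p(2)) = q(5) = 9, q(p(3)) = q(3) = 4, q(p(4)) = q(7) = 5, q(p(5)) = q(8) = 2, q(p(6)) = q(10) = 6, q(p(7)) = q(6) = 10, q(p(8)) = q(4) = 1, q(p(9)) = q(1) = 3, q(p(10)) = q(2) = 7.
Hence pq = [8 9 4 5 2 6 10 1 3 7].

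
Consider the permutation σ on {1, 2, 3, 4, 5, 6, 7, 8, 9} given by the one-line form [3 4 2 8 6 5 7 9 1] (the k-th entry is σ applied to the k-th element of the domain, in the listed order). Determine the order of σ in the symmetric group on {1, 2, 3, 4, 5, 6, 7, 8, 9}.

6

Writing σ as disjoint cycles, the cycle lengths are 6, 2, 1.
Since disjoint cycles commute, ord(σ) = lcm(6, 2) = 6.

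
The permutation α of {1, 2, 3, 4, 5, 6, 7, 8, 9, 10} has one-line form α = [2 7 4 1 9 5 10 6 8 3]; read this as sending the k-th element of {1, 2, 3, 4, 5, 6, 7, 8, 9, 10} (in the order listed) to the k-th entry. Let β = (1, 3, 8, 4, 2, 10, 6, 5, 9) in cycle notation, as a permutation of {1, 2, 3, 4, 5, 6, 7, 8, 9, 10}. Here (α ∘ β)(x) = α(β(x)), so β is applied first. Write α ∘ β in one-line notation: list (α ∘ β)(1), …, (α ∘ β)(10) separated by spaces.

4 3 6 7 8 9 10 1 2 5

(α ∘ β)(x) = α(β(x)). Computing each image: α(β(1)) = α(3) = 4, α(β(2)) = α(10) = 3, α(β(3)) = α(8) = 6, α(β(4)) = α(2) = 7, α(β(5)) = α(9) = 8, α(β(6)) = α(5) = 9, α(β(7)) = α(7) = 10, α(β(8)) = α(4) = 1, α(β(9)) = α(1) = 2, α(β(10)) = α(6) = 5.
Hence α ∘ β = [4 3 6 7 8 9 10 1 2 5].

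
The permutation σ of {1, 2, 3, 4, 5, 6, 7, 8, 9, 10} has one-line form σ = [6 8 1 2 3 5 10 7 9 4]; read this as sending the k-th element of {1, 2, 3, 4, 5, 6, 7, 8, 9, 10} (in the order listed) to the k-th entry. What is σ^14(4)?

10

Tracing 4 → 2 → … returns to 4 after 5 steps, so 4 lies in a 5-cycle (2, 8, 7, 10, 4).
Since the cycle has length 5, σ^14 acts on it the same as σ^4 (14 mod 5 = 4).
Advancing 4 steps from 4: 4 → 2 → 8 → 7 → 10.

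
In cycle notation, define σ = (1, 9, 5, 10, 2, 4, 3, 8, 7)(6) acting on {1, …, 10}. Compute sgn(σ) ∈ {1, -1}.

The cycle lengths are 9, 1.
A cycle of length ℓ contributes ℓ−1 transpositions, so σ is a product of 8 transpositions — even.

1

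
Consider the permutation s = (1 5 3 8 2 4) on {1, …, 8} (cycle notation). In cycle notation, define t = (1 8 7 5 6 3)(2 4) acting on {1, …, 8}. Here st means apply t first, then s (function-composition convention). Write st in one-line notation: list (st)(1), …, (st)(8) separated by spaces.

Chase each element through t then s: 1 → 8 → 2; 2 → 4 → 1; 3 → 1 → 5; 4 → 2 → 4; 5 → 6 → 6; 6 → 3 → 8; 7 → 5 → 3; 8 → 7 → 7.
So st in one-line form is 2 1 5 4 6 8 3 7.

2 1 5 4 6 8 3 7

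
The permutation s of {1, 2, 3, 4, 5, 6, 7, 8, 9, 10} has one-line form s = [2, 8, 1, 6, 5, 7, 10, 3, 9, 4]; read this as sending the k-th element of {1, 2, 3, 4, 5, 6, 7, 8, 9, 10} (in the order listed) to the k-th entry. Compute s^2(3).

2

Tracing 3 → 1 → … returns to 3 after 4 steps, so 3 lies in a 4-cycle (1 2 8 3).
Advancing 2 steps from 3: 3 → 1 → 2.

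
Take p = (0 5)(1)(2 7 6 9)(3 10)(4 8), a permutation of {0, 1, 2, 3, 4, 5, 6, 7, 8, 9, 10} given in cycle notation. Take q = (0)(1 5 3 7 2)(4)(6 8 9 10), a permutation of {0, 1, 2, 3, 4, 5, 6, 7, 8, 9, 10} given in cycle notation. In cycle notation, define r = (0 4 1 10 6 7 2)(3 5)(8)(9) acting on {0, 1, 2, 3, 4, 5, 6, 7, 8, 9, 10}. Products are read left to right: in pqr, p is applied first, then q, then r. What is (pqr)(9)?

(pqr)(9) = r(q(p(9))). p(9) = 2, then q(2) = 1, then r(1) = 10, so the result is 10.

10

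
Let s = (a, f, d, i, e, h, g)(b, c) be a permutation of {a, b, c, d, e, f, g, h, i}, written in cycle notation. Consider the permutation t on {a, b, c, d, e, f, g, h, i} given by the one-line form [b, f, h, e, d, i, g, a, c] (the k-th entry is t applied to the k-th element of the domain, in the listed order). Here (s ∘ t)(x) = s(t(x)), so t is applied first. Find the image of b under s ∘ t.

d

First apply t: t(b) = f, then s(f) = d. Thus (s ∘ t)(b) = d.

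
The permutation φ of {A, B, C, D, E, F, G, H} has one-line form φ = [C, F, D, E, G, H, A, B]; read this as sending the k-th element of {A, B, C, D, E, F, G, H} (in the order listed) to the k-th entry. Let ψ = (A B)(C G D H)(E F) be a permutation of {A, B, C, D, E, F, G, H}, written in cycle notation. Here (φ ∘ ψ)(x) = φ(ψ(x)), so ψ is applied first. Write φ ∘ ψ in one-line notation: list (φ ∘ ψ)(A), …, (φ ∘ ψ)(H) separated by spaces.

F C A B H G E D

For each element, apply ψ then φ: A → B → F; B → A → C; C → G → A; D → H → B; E → F → H; F → E → G; G → D → E; H → C → D.
Collecting the images, φ ∘ ψ = [F C A B H G E D].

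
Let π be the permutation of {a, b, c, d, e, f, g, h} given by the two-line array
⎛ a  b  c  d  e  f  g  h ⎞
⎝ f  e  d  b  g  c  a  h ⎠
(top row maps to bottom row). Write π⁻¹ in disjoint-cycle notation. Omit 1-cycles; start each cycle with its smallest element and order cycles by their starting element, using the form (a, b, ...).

The cycle decomposition of π is (a, f, c, d, b, e, g).
The inverse reverses every cycle; in canonical form, π⁻¹ = (a, g, e, b, d, c, f).

(a, g, e, b, d, c, f)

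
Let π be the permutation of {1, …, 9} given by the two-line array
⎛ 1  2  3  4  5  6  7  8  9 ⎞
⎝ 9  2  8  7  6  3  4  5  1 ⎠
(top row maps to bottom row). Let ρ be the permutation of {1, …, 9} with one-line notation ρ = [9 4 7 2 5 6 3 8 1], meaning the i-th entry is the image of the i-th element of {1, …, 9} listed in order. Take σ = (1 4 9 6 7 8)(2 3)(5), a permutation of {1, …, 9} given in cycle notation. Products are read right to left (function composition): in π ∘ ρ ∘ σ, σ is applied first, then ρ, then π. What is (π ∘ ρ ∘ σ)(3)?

7

(π ∘ ρ ∘ σ)(3) = π(ρ(σ(3))). σ(3) = 2, then ρ(2) = 4, then π(4) = 7, so the result is 7.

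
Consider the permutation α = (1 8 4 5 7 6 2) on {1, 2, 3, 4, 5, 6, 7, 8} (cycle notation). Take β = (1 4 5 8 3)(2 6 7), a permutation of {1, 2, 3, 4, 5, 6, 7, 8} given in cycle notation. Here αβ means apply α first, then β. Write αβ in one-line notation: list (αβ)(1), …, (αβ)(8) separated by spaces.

3 4 1 8 2 6 7 5

For each element, apply α then β: 1 → 8 → 3; 2 → 1 → 4; 3 → 3 → 1; 4 → 5 → 8; 5 → 7 → 2; 6 → 2 → 6; 7 → 6 → 7; 8 → 4 → 5.
So αβ in one-line form is 3 4 1 8 2 6 7 5.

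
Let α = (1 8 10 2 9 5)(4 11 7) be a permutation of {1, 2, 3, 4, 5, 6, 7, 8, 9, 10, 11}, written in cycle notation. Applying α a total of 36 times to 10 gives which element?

10

10 lies in the 6-cycle (1 8 10 2 9 5).
On a 6-cycle, α^6 is the identity, so α^36 = α^0 there (36 ≡ 0 mod 6).
So α^36(10) = 10.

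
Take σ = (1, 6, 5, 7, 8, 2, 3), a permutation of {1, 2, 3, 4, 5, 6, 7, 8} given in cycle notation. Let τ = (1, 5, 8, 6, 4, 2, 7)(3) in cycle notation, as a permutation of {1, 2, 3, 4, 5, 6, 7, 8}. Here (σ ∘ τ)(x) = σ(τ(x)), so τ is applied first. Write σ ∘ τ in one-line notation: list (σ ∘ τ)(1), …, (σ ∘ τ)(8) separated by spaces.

For each element, apply τ then σ: 1 → 5 → 7; 2 → 7 → 8; 3 → 3 → 1; 4 → 2 → 3; 5 → 8 → 2; 6 → 4 → 4; 7 → 1 → 6; 8 → 6 → 5.
Collecting the images, σ ∘ τ = [7 8 1 3 2 4 6 5].

7 8 1 3 2 4 6 5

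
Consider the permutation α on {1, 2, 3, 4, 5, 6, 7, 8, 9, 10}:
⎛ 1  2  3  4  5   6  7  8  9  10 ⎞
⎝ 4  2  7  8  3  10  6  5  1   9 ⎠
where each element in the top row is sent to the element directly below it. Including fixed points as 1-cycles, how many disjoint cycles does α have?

2

The cycle decomposition is (1, 4, 8, 5, 3, 7, 6, 10, 9)(2), which has 2 cycles (counting 1-cycles).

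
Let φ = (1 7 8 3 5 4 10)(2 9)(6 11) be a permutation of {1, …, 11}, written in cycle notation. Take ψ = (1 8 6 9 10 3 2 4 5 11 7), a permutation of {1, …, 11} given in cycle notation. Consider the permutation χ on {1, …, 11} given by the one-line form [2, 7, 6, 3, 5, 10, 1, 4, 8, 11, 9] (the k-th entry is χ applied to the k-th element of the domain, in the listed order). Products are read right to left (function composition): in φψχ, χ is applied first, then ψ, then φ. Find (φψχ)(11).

1

(φψχ)(11) = φ(ψ(χ(11))). χ(11) = 9, then ψ(9) = 10, then φ(10) = 1, so the result is 1.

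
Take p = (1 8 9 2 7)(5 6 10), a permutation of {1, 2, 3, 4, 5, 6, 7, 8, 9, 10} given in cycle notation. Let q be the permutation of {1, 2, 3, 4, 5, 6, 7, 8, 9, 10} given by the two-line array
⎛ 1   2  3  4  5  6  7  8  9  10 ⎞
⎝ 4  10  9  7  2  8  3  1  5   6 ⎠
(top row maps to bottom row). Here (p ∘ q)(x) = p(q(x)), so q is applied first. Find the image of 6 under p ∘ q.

9

First apply q: q(6) = 8, then p(8) = 9. Thus (p ∘ q)(6) = 9.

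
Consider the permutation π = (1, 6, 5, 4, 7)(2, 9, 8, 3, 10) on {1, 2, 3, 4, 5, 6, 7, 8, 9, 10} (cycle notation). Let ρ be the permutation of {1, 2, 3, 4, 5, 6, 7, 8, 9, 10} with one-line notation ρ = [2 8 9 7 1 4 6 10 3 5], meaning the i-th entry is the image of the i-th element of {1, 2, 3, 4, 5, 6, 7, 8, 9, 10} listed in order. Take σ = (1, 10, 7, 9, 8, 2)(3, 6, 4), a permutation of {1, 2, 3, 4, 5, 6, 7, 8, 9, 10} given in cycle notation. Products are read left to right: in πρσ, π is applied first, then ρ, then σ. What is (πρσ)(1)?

(πρσ)(1) = σ(ρ(π(1))). π(1) = 6, then ρ(6) = 4, then σ(4) = 3, so the result is 3.

3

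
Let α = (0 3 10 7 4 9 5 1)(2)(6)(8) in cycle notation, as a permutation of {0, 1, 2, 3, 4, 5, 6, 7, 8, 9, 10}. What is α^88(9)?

9

9 lies in the 8-cycle (0 3 10 7 4 9 5 1).
Since the cycle has length 8, α^88 acts on it the same as α^0 (88 mod 8 = 0).
So α^88(9) = 9.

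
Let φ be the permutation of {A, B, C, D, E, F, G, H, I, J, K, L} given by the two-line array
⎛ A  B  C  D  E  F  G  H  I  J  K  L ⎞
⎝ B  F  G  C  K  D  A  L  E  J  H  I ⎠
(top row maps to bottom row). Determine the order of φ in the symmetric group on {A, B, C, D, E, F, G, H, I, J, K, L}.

The disjoint-cycle form of φ has cycle lengths 6, 5, 1.
Since disjoint cycles commute, ord(φ) = lcm(6, 5) = 30.

30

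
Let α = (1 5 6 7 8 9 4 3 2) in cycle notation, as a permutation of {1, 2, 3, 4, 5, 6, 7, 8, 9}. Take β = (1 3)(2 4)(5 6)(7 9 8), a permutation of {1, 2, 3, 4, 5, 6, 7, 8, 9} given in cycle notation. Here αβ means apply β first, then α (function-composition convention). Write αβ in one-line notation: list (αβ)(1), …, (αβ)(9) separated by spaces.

2 3 5 1 7 6 4 8 9

(αβ)(x) = α(β(x)). Computing each image: α(β(1)) = α(3) = 2, α(β(2)) = α(4) = 3, α(β(3)) = α(1) = 5, α(β(4)) = α(2) = 1, α(β(5)) = α(6) = 7, α(β(6)) = α(5) = 6, α(β(7)) = α(9) = 4, α(β(8)) = α(7) = 8, α(β(9)) = α(8) = 9.
Hence αβ = [2 3 5 1 7 6 4 8 9].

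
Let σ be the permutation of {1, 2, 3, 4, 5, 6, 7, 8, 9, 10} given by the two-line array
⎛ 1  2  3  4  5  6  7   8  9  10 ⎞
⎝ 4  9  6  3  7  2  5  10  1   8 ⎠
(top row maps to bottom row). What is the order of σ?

6

Decomposing into disjoint cycles gives cycle lengths 6, 2, 2.
The order is lcm(6, 2, 2) = 6.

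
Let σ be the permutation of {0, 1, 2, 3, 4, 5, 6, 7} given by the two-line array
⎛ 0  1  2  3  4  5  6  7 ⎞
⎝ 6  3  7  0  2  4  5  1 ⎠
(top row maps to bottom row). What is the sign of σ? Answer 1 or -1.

In disjoint-cycle form the cycle lengths are 8.
A cycle of length ℓ contributes ℓ−1 transpositions, so σ is a product of 7 transpositions — odd.

-1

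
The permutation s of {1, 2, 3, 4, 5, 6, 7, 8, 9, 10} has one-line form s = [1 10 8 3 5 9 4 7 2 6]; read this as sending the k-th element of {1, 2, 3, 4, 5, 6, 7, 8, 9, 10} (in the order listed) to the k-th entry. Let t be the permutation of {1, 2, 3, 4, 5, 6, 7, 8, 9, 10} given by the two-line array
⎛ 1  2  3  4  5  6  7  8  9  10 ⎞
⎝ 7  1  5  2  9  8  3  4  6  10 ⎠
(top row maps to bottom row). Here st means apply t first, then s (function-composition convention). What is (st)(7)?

t(7) = 3, then s(3) = 8; composing gives (st)(7) = 8.

8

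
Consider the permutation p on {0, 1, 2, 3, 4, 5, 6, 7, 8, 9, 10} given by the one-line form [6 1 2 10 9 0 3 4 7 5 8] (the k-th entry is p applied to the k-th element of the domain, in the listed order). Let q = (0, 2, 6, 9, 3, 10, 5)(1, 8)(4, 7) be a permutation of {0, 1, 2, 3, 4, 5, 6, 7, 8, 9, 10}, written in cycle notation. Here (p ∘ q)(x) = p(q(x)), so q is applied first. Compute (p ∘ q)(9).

10

First apply q: q(9) = 3, then p(3) = 10. Thus (p ∘ q)(9) = 10.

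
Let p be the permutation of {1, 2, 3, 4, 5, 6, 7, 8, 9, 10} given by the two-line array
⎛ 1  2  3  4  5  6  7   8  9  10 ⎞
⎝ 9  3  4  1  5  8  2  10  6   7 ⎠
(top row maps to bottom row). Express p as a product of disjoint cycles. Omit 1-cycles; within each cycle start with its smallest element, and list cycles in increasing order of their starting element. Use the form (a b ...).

From 1: 1 → 9 → 6 → 8 → 10 → 7 → 2 → 3 → 4 → 1, closing the cycle (1 9 6 8 10 7 2 3 4).
Continuing from each remaining unvisited element yields (1 9 6 8 10 7 2 3 4).

(1 9 6 8 10 7 2 3 4)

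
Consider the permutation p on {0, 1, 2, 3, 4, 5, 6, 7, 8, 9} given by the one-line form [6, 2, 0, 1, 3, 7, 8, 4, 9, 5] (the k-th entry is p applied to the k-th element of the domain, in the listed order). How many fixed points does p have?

0

No element satisfies p(x) = x, so there are 0 fixed points.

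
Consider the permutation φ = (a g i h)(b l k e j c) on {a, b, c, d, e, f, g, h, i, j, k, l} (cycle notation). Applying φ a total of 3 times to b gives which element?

e

b lies in the 6-cycle (b l k e j c).
Advancing 3 steps from b: b → l → k → e.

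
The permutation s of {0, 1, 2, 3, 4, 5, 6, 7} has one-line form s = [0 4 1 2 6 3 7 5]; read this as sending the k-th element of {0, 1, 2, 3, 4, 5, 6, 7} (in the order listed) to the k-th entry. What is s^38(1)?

7

Tracing 1 → 4 → … returns to 1 after 7 steps, so 1 lies in a 7-cycle (1 4 6 7 5 3 2).
Powers repeat with period 7 on this cycle, and 38 mod 7 = 3, so s^38(1) = s^3(1).
Stepping 3 places around the cycle: 1 → 4 → 6 → 7.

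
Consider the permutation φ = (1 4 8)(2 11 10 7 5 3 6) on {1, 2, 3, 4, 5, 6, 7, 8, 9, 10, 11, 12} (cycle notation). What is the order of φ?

21

The disjoint cycles have lengths 7, 3, 1, 1.
The order of φ is the least common multiple of its cycle lengths: lcm(7, 3) = 21.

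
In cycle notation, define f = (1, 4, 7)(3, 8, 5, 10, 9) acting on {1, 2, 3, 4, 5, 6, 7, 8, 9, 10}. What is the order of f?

15

The disjoint cycles have lengths 5, 3, 1, 1.
Since disjoint cycles commute, ord(f) = lcm(5, 3) = 15.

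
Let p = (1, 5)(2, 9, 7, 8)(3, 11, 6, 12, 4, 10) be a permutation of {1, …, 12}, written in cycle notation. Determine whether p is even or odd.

The cycle lengths are 6, 4, 2.
A cycle is odd iff its length is even; p has 3 even-length cycles, so sgn(p) = (−1)^3 and p is odd.

odd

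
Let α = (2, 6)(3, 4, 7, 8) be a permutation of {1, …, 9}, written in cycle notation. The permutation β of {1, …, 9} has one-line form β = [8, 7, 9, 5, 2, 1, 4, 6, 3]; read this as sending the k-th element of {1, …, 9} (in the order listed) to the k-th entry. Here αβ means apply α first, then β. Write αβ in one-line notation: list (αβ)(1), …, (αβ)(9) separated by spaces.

(αβ)(x) = β(α(x)). Computing each image: β(α(1)) = β(1) = 8, β(α(2)) = β(6) = 1, β(α(3)) = β(4) = 5, β(α(4)) = β(7) = 4, β(α(5)) = β(5) = 2, β(α(6)) = β(2) = 7, β(α(7)) = β(8) = 6, β(α(8)) = β(3) = 9, β(α(9)) = β(9) = 3.
Hence αβ = [8 1 5 4 2 7 6 9 3].

8 1 5 4 2 7 6 9 3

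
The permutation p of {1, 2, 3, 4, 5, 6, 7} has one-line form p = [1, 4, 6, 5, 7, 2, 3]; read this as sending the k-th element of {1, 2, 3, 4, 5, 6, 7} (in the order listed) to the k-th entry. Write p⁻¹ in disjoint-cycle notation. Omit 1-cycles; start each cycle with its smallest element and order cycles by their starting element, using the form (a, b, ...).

(2, 6, 3, 7, 5, 4)

The cycle decomposition of p is (2, 4, 5, 7, 3, 6).
The inverse reverses every cycle; in canonical form, p⁻¹ = (2, 6, 3, 7, 5, 4).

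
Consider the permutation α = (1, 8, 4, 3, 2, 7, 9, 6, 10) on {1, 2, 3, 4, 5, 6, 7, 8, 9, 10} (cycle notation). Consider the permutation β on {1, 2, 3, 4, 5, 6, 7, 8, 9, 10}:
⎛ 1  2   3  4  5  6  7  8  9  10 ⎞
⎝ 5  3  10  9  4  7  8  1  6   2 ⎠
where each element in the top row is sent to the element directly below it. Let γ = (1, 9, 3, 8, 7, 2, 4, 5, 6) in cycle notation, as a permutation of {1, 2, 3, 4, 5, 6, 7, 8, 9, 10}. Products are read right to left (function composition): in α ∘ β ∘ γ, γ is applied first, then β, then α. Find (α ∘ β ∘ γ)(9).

Chase 9: γ(9) = 3; β(3) = 10; α(10) = 1. Hence (α ∘ β ∘ γ)(9) = 1.

1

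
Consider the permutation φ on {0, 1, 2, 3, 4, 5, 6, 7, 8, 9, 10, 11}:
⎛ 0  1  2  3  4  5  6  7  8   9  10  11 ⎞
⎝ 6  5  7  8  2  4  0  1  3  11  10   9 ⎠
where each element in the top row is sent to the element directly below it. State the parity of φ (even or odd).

odd

In disjoint-cycle form the cycle lengths are 5, 2, 2, 2, 1.
A cycle is odd iff its length is even; φ has 3 even-length cycles, so sgn(φ) = (−1)^3 and φ is odd.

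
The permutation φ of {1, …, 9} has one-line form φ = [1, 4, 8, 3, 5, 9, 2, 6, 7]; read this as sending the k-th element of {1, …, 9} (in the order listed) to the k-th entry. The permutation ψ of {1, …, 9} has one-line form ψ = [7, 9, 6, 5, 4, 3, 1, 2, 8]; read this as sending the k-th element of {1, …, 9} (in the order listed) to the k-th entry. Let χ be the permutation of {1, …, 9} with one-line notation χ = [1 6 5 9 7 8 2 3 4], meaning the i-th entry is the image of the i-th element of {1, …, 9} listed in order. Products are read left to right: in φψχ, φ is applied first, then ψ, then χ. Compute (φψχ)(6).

3

Chase 6: φ(6) = 9; ψ(9) = 8; χ(8) = 3. Hence (φψχ)(6) = 3.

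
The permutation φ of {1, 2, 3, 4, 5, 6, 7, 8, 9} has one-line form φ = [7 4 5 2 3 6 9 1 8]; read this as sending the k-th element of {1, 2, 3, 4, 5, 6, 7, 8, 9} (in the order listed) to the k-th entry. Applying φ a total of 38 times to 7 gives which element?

8

Tracing 7 → 9 → … returns to 7 after 4 steps, so 7 lies in a 4-cycle (1, 7, 9, 8).
On a 4-cycle, φ^4 is the identity, so φ^38 = φ^2 there (38 ≡ 2 mod 4).
Stepping 2 places around the cycle: 7 → 9 → 8.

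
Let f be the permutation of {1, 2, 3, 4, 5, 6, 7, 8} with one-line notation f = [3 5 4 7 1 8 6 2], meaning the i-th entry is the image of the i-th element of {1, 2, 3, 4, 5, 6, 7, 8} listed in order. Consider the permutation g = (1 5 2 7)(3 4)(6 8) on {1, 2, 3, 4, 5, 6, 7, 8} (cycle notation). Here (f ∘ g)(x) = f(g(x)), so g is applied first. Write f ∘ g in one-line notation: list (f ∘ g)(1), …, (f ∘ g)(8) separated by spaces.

1 6 7 4 5 2 3 8

(f ∘ g)(x) = f(g(x)). Computing each image: f(g(1)) = f(5) = 1, f(g(2)) = f(7) = 6, f(g(3)) = f(4) = 7, f(g(4)) = f(3) = 4, f(g(5)) = f(2) = 5, f(g(6)) = f(8) = 2, f(g(7)) = f(1) = 3, f(g(8)) = f(6) = 8.
Hence f ∘ g = [1 6 7 4 5 2 3 8].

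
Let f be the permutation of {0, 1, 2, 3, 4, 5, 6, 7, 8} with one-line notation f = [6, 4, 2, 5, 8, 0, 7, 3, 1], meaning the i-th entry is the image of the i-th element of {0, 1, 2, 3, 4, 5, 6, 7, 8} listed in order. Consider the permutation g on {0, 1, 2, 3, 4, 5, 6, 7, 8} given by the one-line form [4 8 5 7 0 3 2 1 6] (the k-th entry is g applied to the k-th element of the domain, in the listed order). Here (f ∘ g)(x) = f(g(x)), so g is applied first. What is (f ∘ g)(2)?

(f ∘ g)(2) = f(g(2)). g(2) = 5, then f(5) = 0. So (f ∘ g)(2) = 0.

0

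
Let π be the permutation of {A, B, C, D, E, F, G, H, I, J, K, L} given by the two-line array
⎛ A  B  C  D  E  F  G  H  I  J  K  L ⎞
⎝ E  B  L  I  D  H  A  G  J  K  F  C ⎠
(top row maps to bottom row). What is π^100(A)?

Tracing A → E → … returns to A after 9 steps, so A lies in a 9-cycle (A E D I J K F H G).
Since the cycle has length 9, π^100 acts on it the same as π^1 (100 mod 9 = 1).
Advancing 1 step from A: A → E.

E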